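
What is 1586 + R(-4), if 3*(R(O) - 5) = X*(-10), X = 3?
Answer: 1581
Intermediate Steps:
R(O) = -5 (R(O) = 5 + (3*(-10))/3 = 5 + (1/3)*(-30) = 5 - 10 = -5)
1586 + R(-4) = 1586 - 5 = 1581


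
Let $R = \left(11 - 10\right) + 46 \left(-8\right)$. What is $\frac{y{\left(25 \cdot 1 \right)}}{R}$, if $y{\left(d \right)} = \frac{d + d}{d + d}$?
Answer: $- \frac{1}{367} \approx -0.0027248$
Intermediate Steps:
$R = -367$ ($R = \left(11 - 10\right) - 368 = 1 - 368 = -367$)
$y{\left(d \right)} = 1$ ($y{\left(d \right)} = \frac{2 d}{2 d} = 2 d \frac{1}{2 d} = 1$)
$\frac{y{\left(25 \cdot 1 \right)}}{R} = 1 \frac{1}{-367} = 1 \left(- \frac{1}{367}\right) = - \frac{1}{367}$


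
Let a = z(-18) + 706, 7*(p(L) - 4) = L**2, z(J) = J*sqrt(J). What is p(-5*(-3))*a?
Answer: 178618/7 - 13662*I*sqrt(2)/7 ≈ 25517.0 - 2760.1*I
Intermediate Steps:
z(J) = J**(3/2)
p(L) = 4 + L**2/7
a = 706 - 54*I*sqrt(2) (a = (-18)**(3/2) + 706 = -54*I*sqrt(2) + 706 = 706 - 54*I*sqrt(2) ≈ 706.0 - 76.368*I)
p(-5*(-3))*a = (4 + (-5*(-3))**2/7)*(706 - 54*I*sqrt(2)) = (4 + (1/7)*15**2)*(706 - 54*I*sqrt(2)) = (4 + (1/7)*225)*(706 - 54*I*sqrt(2)) = (4 + 225/7)*(706 - 54*I*sqrt(2)) = 253*(706 - 54*I*sqrt(2))/7 = 178618/7 - 13662*I*sqrt(2)/7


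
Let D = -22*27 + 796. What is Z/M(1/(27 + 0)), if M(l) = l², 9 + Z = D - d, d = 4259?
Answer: -2964114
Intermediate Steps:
D = 202 (D = -594 + 796 = 202)
Z = -4066 (Z = -9 + (202 - 1*4259) = -9 + (202 - 4259) = -9 - 4057 = -4066)
Z/M(1/(27 + 0)) = -4066*(27 + 0)² = -4066/((1/27)²) = -4066/1/729 = -4066*729 = -2964114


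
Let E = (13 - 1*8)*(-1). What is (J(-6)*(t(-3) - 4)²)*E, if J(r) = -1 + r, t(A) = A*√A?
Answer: -385 + 840*I*√3 ≈ -385.0 + 1454.9*I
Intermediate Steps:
t(A) = A^(3/2)
E = -5 (E = (13 - 8)*(-1) = 5*(-1) = -5)
(J(-6)*(t(-3) - 4)²)*E = ((-1 - 6)*((-3)^(3/2) - 4)²)*(-5) = -7*(-3*I*√3 - 4)²*(-5) = -7*(-4 - 3*I*√3)²*(-5) = 35*(-4 - 3*I*√3)²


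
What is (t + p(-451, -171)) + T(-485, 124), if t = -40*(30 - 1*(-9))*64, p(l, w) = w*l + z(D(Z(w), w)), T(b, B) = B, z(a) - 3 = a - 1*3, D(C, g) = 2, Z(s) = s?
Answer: -22593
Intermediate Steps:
z(a) = a (z(a) = 3 + (a - 1*3) = 3 + (a - 3) = 3 + (-3 + a) = a)
p(l, w) = 2 + l*w (p(l, w) = w*l + 2 = l*w + 2 = 2 + l*w)
t = -99840 (t = -40*(30 + 9)*64 = -40*39*64 = -1560*64 = -99840)
(t + p(-451, -171)) + T(-485, 124) = (-99840 + (2 - 451*(-171))) + 124 = (-99840 + (2 + 77121)) + 124 = (-99840 + 77123) + 124 = -22717 + 124 = -22593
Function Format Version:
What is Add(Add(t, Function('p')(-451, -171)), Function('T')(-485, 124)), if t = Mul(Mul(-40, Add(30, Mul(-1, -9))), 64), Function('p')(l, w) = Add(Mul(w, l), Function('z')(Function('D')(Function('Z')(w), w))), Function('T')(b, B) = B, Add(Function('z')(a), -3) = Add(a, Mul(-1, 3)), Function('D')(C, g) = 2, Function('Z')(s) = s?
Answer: -22593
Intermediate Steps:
Function('z')(a) = a (Function('z')(a) = Add(3, Add(a, Mul(-1, 3))) = Add(3, Add(a, -3)) = Add(3, Add(-3, a)) = a)
Function('p')(l, w) = Add(2, Mul(l, w)) (Function('p')(l, w) = Add(Mul(w, l), 2) = Add(Mul(l, w), 2) = Add(2, Mul(l, w)))
t = -99840 (t = Mul(Mul(-40, Add(30, 9)), 64) = Mul(Mul(-40, 39), 64) = Mul(-1560, 64) = -99840)
Add(Add(t, Function('p')(-451, -171)), Function('T')(-485, 124)) = Add(Add(-99840, Add(2, Mul(-451, -171))), 124) = Add(Add(-99840, Add(2, 77121)), 124) = Add(Add(-99840, 77123), 124) = Add(-22717, 124) = -22593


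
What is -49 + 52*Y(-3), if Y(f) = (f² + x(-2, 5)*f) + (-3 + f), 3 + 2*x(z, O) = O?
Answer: -49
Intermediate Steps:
x(z, O) = -3/2 + O/2
Y(f) = -3 + f² + 2*f (Y(f) = (f² + (-3/2 + (½)*5)*f) + (-3 + f) = (f² + (-3/2 + 5/2)*f) + (-3 + f) = (f² + 1*f) + (-3 + f) = (f² + f) + (-3 + f) = (f + f²) + (-3 + f) = -3 + f² + 2*f)
-49 + 52*Y(-3) = -49 + 52*(-3 + (-3)² + 2*(-3)) = -49 + 52*(-3 + 9 - 6) = -49 + 52*0 = -49 + 0 = -49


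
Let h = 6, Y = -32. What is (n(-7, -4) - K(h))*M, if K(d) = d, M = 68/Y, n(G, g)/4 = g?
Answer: 187/4 ≈ 46.750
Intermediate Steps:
n(G, g) = 4*g
M = -17/8 (M = 68/(-32) = 68*(-1/32) = -17/8 ≈ -2.1250)
(n(-7, -4) - K(h))*M = (4*(-4) - 1*6)*(-17/8) = (-16 - 6)*(-17/8) = -22*(-17/8) = 187/4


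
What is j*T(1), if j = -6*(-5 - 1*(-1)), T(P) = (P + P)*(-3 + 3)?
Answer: 0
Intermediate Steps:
T(P) = 0 (T(P) = (2*P)*0 = 0)
j = 24 (j = -6*(-5 + 1) = -6*(-4) = 24)
j*T(1) = 24*0 = 0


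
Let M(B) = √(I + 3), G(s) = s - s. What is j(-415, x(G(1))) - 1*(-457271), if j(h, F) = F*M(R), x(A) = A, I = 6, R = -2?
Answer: 457271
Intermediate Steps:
G(s) = 0
M(B) = 3 (M(B) = √(6 + 3) = √9 = 3)
j(h, F) = 3*F (j(h, F) = F*3 = 3*F)
j(-415, x(G(1))) - 1*(-457271) = 3*0 - 1*(-457271) = 0 + 457271 = 457271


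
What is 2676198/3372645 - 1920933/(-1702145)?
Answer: 735593474833/382715388235 ≈ 1.9220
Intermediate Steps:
2676198/3372645 - 1920933/(-1702145) = 2676198*(1/3372645) - 1920933*(-1/1702145) = 892066/1124215 + 1920933/1702145 = 735593474833/382715388235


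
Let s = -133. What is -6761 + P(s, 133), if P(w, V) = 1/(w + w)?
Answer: -1798427/266 ≈ -6761.0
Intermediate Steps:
P(w, V) = 1/(2*w)
-6761 + P(s, 133) = -6761 + (½)/(-133) = -6761 + (½)*(-1/133) = -6761 - 1/266 = -1798427/266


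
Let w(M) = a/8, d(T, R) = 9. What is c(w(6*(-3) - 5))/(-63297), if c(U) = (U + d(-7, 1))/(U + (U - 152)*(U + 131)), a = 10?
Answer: 164/20189654199 ≈ 8.1230e-9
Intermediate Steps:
w(M) = 5/4 (w(M) = 10/8 = 10*(1/8) = 5/4)
c(U) = (9 + U)/(U + (-152 + U)*(131 + U)) (c(U) = (U + 9)/(U + (U - 152)*(U + 131)) = (9 + U)/(U + (-152 + U)*(131 + U)))
c(w(6*(-3) - 5))/(-63297) = ((9 + 5/4)/(-19912 + (5/4)**2 - 20*5/4))/(-63297) = ((41/4)/(-19912 + 25/16 - 25))*(-1/63297) = ((41/4)/(-318967/16))*(-1/63297) = -16/318967*41/4*(-1/63297) = -164/318967*(-1/63297) = 164/20189654199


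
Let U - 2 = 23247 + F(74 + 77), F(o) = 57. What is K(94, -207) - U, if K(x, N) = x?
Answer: -23212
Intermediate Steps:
U = 23306 (U = 2 + (23247 + 57) = 2 + 23304 = 23306)
K(94, -207) - U = 94 - 1*23306 = 94 - 23306 = -23212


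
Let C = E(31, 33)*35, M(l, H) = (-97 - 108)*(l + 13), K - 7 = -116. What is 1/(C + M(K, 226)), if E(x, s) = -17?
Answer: 1/19085 ≈ 5.2397e-5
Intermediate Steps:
K = -109 (K = 7 - 116 = -109)
M(l, H) = -2665 - 205*l (M(l, H) = -205*(13 + l) = -2665 - 205*l)
C = -595 (C = -17*35 = -595)
1/(C + M(K, 226)) = 1/(-595 + (-2665 - 205*(-109))) = 1/(-595 + (-2665 + 22345)) = 1/(-595 + 19680) = 1/19085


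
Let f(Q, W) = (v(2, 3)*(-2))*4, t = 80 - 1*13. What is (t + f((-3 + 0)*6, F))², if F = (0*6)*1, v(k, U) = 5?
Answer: 729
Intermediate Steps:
F = 0 (F = 0*1 = 0)
t = 67 (t = 80 - 13 = 67)
f(Q, W) = -40 (f(Q, W) = (5*(-2))*4 = -10*4 = -40)
(t + f((-3 + 0)*6, F))² = (67 - 40)² = 27² = 729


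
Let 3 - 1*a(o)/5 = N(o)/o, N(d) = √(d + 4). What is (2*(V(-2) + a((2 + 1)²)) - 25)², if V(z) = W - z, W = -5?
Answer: 1381/81 + 20*√13/9 ≈ 25.062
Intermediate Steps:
N(d) = √(4 + d)
V(z) = -5 - z
a(o) = 15 - 5*√(4 + o)/o
(2*(V(-2) + a((2 + 1)²)) - 25)² = (2*((-5 - 1*(-2)) + (15 - 5*√(4 + (2 + 1)²)/((2 + 1)²))) - 25)² = (2*((-5 + 2) + (15 - 5*√(4 + 3²)/(3²))) - 25)² = (2*(-3 + (15 - 5*√(4 + 9)/9)) - 25)² = (2*(-3 + (15 - 5*⅑*√13)) - 25)² = (2*(-3 + (15 - 5*√13/9)) - 25)² = (2*(12 - 5*√13/9) - 25)² = ((24 - 10*√13/9) - 25)² = (-1 - 10*√13/9)²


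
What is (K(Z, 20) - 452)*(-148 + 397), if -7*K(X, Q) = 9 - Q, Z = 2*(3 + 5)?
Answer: -785097/7 ≈ -1.1216e+5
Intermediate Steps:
Z = 16 (Z = 2*8 = 16)
K(X, Q) = -9/7 + Q/7 (K(X, Q) = -(9 - Q)/7 = -9/7 + Q/7)
(K(Z, 20) - 452)*(-148 + 397) = ((-9/7 + (1/7)*20) - 452)*(-148 + 397) = ((-9/7 + 20/7) - 452)*249 = (11/7 - 452)*249 = -3153/7*249 = -785097/7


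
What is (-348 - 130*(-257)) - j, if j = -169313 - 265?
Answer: 202640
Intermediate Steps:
j = -169578
(-348 - 130*(-257)) - j = (-348 - 130*(-257)) - 1*(-169578) = (-348 + 33410) + 169578 = 33062 + 169578 = 202640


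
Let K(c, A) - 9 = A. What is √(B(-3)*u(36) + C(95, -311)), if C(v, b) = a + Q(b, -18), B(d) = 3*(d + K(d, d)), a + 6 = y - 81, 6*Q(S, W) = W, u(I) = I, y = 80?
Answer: √314 ≈ 17.720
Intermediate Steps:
K(c, A) = 9 + A
Q(S, W) = W/6
a = -7 (a = -6 + (80 - 81) = -6 - 1 = -7)
B(d) = 27 + 6*d (B(d) = 3*(d + (9 + d)) = 3*(9 + 2*d) = 27 + 6*d)
C(v, b) = -10 (C(v, b) = -7 + (⅙)*(-18) = -7 - 3 = -10)
√(B(-3)*u(36) + C(95, -311)) = √((27 + 6*(-3))*36 - 10) = √((27 - 18)*36 - 10) = √(9*36 - 10) = √(324 - 10) = √314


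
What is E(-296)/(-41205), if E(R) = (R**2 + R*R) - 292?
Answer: -34988/8241 ≈ -4.2456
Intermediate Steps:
E(R) = -292 + 2*R**2 (E(R) = (R**2 + R**2) - 292 = 2*R**2 - 292 = -292 + 2*R**2)
E(-296)/(-41205) = (-292 + 2*(-296)**2)/(-41205) = (-292 + 2*87616)*(-1/41205) = (-292 + 175232)*(-1/41205) = 174940*(-1/41205) = -34988/8241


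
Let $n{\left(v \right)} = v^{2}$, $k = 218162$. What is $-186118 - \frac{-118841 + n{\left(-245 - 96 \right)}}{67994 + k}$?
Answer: $- \frac{13314694962}{71539} \approx -1.8612 \cdot 10^{5}$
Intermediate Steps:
$-186118 - \frac{-118841 + n{\left(-245 - 96 \right)}}{67994 + k} = -186118 - \frac{-118841 + \left(-245 - 96\right)^{2}}{67994 + 218162} = -186118 - \frac{-118841 + \left(-245 - 96\right)^{2}}{286156} = -186118 - \left(-118841 + \left(-341\right)^{2}\right) \frac{1}{286156} = -186118 - \left(-118841 + 116281\right) \frac{1}{286156} = -186118 - \left(-2560\right) \frac{1}{286156} = -186118 - - \frac{640}{71539} = -186118 + \frac{640}{71539} = - \frac{13314694962}{71539}$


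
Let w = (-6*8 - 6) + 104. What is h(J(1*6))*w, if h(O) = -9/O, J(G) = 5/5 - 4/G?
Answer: -1350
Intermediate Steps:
J(G) = 1 - 4/G (J(G) = 5*(⅕) - 4/G = 1 - 4/G)
w = 50 (w = (-48 - 6) + 104 = -54 + 104 = 50)
h(J(1*6))*w = -9*6/(-4 + 1*6)*50 = -9*6/(-4 + 6)*50 = -9/((⅙)*2)*50 = -9/⅓*50 = -9*3*50 = -27*50 = -1350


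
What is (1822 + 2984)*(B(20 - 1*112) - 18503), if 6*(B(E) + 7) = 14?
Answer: -88947846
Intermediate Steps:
B(E) = -14/3 (B(E) = -7 + (⅙)*14 = -7 + 7/3 = -14/3)
(1822 + 2984)*(B(20 - 1*112) - 18503) = (1822 + 2984)*(-14/3 - 18503) = 4806*(-55523/3) = -88947846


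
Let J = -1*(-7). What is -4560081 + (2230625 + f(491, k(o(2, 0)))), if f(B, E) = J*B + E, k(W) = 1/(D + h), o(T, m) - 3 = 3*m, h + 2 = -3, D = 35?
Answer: -69780569/30 ≈ -2.3260e+6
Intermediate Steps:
h = -5 (h = -2 - 3 = -5)
J = 7
o(T, m) = 3 + 3*m
k(W) = 1/30 (k(W) = 1/(35 - 5) = 1/30)
f(B, E) = E + 7*B (f(B, E) = 7*B + E = E + 7*B)
-4560081 + (2230625 + f(491, k(o(2, 0)))) = -4560081 + (2230625 + (1/30 + 7*491)) = -4560081 + (2230625 + (1/30 + 3437)) = -4560081 + (2230625 + 103111/30) = -4560081 + 67021861/30 = -69780569/30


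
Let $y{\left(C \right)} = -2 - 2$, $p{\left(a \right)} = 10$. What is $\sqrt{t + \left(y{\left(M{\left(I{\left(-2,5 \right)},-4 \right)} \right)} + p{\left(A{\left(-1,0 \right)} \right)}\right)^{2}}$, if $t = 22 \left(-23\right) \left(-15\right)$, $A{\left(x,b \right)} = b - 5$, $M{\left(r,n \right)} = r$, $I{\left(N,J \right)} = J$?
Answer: $\sqrt{7626} \approx 87.327$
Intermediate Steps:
$A{\left(x,b \right)} = -5 + b$ ($A{\left(x,b \right)} = b - 5 = -5 + b$)
$y{\left(C \right)} = -4$
$t = 7590$ ($t = \left(-506\right) \left(-15\right) = 7590$)
$\sqrt{t + \left(y{\left(M{\left(I{\left(-2,5 \right)},-4 \right)} \right)} + p{\left(A{\left(-1,0 \right)} \right)}\right)^{2}} = \sqrt{7590 + \left(-4 + 10\right)^{2}} = \sqrt{7590 + 6^{2}} = \sqrt{7590 + 36} = \sqrt{7626}$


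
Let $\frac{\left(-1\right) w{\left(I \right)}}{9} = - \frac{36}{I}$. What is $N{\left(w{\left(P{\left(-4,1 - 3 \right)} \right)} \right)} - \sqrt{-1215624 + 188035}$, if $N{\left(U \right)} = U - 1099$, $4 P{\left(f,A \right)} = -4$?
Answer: $-1423 - i \sqrt{1027589} \approx -1423.0 - 1013.7 i$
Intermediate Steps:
$P{\left(f,A \right)} = -1$ ($P{\left(f,A \right)} = \frac{1}{4} \left(-4\right) = -1$)
$w{\left(I \right)} = \frac{324}{I}$ ($w{\left(I \right)} = - 9 \left(- \frac{36}{I}\right) = \frac{324}{I}$)
$N{\left(U \right)} = -1099 + U$
$N{\left(w{\left(P{\left(-4,1 - 3 \right)} \right)} \right)} - \sqrt{-1215624 + 188035} = \left(-1099 + \frac{324}{-1}\right) - \sqrt{-1215624 + 188035} = \left(-1099 + 324 \left(-1\right)\right) - \sqrt{-1027589} = \left(-1099 - 324\right) - i \sqrt{1027589} = -1423 - i \sqrt{1027589}$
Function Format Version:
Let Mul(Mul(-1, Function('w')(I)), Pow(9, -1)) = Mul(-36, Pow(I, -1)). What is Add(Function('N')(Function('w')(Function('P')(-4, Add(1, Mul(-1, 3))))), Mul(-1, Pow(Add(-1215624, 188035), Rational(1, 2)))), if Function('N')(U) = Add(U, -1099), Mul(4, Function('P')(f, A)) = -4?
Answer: Add(-1423, Mul(-1, I, Pow(1027589, Rational(1, 2)))) ≈ Add(-1423.0, Mul(-1013.7, I))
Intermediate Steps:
Function('P')(f, A) = -1 (Function('P')(f, A) = Mul(Rational(1, 4), -4) = -1)
Function('w')(I) = Mul(324, Pow(I, -1)) (Function('w')(I) = Mul(-9, Mul(-36, Pow(I, -1))) = Mul(324, Pow(I, -1)))
Function('N')(U) = Add(-1099, U)
Add(Function('N')(Function('w')(Function('P')(-4, Add(1, Mul(-1, 3))))), Mul(-1, Pow(Add(-1215624, 188035), Rational(1, 2)))) = Add(Add(-1099, Mul(324, Pow(-1, -1))), Mul(-1, Pow(Add(-1215624, 188035), Rational(1, 2)))) = Add(Add(-1099, Mul(324, -1)), Mul(-1, Pow(-1027589, Rational(1, 2)))) = Add(Add(-1099, -324), Mul(-1, Mul(I, Pow(1027589, Rational(1, 2))))) = Add(-1423, Mul(-1, I, Pow(1027589, Rational(1, 2))))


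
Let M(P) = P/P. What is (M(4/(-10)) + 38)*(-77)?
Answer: -3003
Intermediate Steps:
M(P) = 1
(M(4/(-10)) + 38)*(-77) = (1 + 38)*(-77) = 39*(-77) = -3003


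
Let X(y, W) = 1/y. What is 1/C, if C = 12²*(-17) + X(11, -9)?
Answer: -11/26927 ≈ -0.00040851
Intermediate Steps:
C = -26927/11 (C = 12²*(-17) + 1/11 = 144*(-17) + 1/11 = -2448 + 1/11 = -26927/11 ≈ -2447.9)
1/C = 1/(-26927/11) = -11/26927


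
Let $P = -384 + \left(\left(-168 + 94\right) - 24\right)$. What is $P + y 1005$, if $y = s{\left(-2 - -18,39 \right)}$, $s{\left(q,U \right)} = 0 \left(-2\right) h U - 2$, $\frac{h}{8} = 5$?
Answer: $-2492$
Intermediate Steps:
$h = 40$ ($h = 8 \cdot 5 = 40$)
$P = -482$ ($P = -384 - 98 = -482$)
$s{\left(q,U \right)} = -2$ ($s{\left(q,U \right)} = 0 \left(-2\right) 40 U - 2 = 0 \cdot 40 U - 2 = 0 U - 2 = 0 - 2 = -2$)
$y = -2$
$P + y 1005 = -482 - 2010 = -2492$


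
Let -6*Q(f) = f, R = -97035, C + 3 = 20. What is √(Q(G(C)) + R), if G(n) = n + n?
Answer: I*√873366/3 ≈ 311.51*I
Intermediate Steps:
C = 17 (C = -3 + 20 = 17)
G(n) = 2*n
Q(f) = -f/6
√(Q(G(C)) + R) = √(-17/3 - 97035) = √(-291122/3) = I*√873366/3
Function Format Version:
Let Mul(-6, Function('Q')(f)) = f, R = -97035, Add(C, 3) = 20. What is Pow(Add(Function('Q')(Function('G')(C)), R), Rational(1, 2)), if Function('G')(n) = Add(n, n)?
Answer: Mul(Rational(1, 3), I, Pow(873366, Rational(1, 2))) ≈ Mul(311.51, I)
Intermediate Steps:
C = 17 (C = Add(-3, 20) = 17)
Function('G')(n) = Mul(2, n)
Function('Q')(f) = Mul(Rational(-1, 6), f)
Pow(Add(Function('Q')(Function('G')(C)), R), Rational(1, 2)) = Pow(Add(Mul(Rational(-1, 6), Mul(2, 17)), -97035), Rational(1, 2)) = Pow(Add(Mul(Rational(-1, 6), 34), -97035), Rational(1, 2)) = Pow(Add(Rational(-17, 3), -97035), Rational(1, 2)) = Pow(Rational(-291122, 3), Rational(1, 2)) = Mul(Rational(1, 3), I, Pow(873366, Rational(1, 2)))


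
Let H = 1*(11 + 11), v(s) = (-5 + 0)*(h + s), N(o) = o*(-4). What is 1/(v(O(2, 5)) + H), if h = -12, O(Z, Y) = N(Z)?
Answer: 1/122 ≈ 0.0081967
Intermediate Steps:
N(o) = -4*o
O(Z, Y) = -4*Z
v(s) = 60 - 5*s (v(s) = (-5 + 0)*(-12 + s) = -5*(-12 + s) = 60 - 5*s)
H = 22 (H = 1*22 = 22)
1/(v(O(2, 5)) + H) = 1/((60 - (-20)*2) + 22) = 1/((60 - 5*(-8)) + 22) = 1/((60 + 40) + 22) = 1/(100 + 22) = 1/122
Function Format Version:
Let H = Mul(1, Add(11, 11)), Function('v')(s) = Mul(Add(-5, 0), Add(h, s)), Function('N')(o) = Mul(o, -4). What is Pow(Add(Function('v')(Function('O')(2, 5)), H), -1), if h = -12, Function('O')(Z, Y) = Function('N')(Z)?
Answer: Rational(1, 122) ≈ 0.0081967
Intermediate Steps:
Function('N')(o) = Mul(-4, o)
Function('O')(Z, Y) = Mul(-4, Z)
Function('v')(s) = Add(60, Mul(-5, s)) (Function('v')(s) = Mul(Add(-5, 0), Add(-12, s)) = Mul(-5, Add(-12, s)) = Add(60, Mul(-5, s)))
H = 22 (H = Mul(1, 22) = 22)
Pow(Add(Function('v')(Function('O')(2, 5)), H), -1) = Pow(Add(Add(60, Mul(-5, Mul(-4, 2))), 22), -1) = Pow(Add(Add(60, Mul(-5, -8)), 22), -1) = Pow(Add(Add(60, 40), 22), -1) = Pow(Add(100, 22), -1) = Pow(122, -1) = Rational(1, 122)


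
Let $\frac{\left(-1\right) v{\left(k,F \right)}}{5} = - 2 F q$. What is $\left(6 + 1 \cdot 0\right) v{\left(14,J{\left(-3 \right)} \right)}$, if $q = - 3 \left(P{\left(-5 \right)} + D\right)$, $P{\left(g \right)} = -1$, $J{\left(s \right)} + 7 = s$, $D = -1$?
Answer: $-3600$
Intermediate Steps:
$J{\left(s \right)} = -7 + s$
$q = 6$ ($q = - 3 \left(-1 - 1\right) = \left(-3\right) \left(-2\right) = 6$)
$v{\left(k,F \right)} = 60 F$ ($v{\left(k,F \right)} = - 5 - 2 F 6 = - 5 \left(- 12 F\right) = 60 F$)
$\left(6 + 1 \cdot 0\right) v{\left(14,J{\left(-3 \right)} \right)} = \left(6 + 1 \cdot 0\right) 60 \left(-7 - 3\right) = \left(6 + 0\right) 60 \left(-10\right) = 6 \left(-600\right) = -3600$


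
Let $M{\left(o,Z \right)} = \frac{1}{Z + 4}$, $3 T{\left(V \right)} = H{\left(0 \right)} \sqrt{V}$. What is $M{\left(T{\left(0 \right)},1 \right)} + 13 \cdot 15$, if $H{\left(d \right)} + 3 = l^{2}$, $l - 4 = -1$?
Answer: $\frac{976}{5} \approx 195.2$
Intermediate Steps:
$l = 3$ ($l = 4 - 1 = 3$)
$H{\left(d \right)} = 6$ ($H{\left(d \right)} = -3 + 3^{2} = -3 + 9 = 6$)
$T{\left(V \right)} = 2 \sqrt{V}$ ($T{\left(V \right)} = \frac{6 \sqrt{V}}{3} = 2 \sqrt{V}$)
$M{\left(o,Z \right)} = \frac{1}{4 + Z}$
$M{\left(T{\left(0 \right)},1 \right)} + 13 \cdot 15 = \frac{1}{4 + 1} + 13 \cdot 15 = \frac{1}{5} + 195 = \frac{976}{5}$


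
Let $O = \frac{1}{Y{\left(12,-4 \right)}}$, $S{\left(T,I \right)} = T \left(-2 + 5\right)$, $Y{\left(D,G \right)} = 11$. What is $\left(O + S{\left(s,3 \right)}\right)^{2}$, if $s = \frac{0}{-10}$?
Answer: $\frac{1}{121} \approx 0.0082645$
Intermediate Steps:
$s = 0$ ($s = 0 \left(- \frac{1}{10}\right) = 0$)
$S{\left(T,I \right)} = 3 T$ ($S{\left(T,I \right)} = T 3 = 3 T$)
$O = \frac{1}{11} \approx 0.090909$
$\left(O + S{\left(s,3 \right)}\right)^{2} = \left(\frac{1}{11} + 3 \cdot 0\right)^{2} = \left(\frac{1}{11} + 0\right)^{2} = \left(\frac{1}{11}\right)^{2} = \frac{1}{121}$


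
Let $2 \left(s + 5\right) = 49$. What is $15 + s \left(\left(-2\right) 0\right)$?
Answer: $15$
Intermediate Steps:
$s = \frac{39}{2}$ ($s = -5 + \frac{1}{2} \cdot 49 = -5 + \frac{49}{2} = \frac{39}{2} \approx 19.5$)
$15 + s \left(\left(-2\right) 0\right) = 15 + \frac{39 \left(\left(-2\right) 0\right)}{2} = 15 + \frac{39}{2} \cdot 0 = 15 + 0 = 15$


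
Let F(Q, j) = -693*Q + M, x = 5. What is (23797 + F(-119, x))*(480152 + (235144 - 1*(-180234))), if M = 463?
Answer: 95577230310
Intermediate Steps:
F(Q, j) = 463 - 693*Q (F(Q, j) = -693*Q + 463 = 463 - 693*Q)
(23797 + F(-119, x))*(480152 + (235144 - 1*(-180234))) = (23797 + (463 - 693*(-119)))*(480152 + (235144 - 1*(-180234))) = (23797 + (463 + 82467))*(480152 + (235144 + 180234)) = (23797 + 82930)*(480152 + 415378) = 106727*895530 = 95577230310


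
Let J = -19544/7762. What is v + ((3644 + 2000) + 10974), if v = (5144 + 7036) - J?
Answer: 111774810/3881 ≈ 28801.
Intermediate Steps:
J = -9772/3881 (J = -19544*1/7762 = -9772/3881 ≈ -2.5179)
v = 47280352/3881 (v = (5144 + 7036) - 1*(-9772/3881) = 12180 + 9772/3881 = 47280352/3881 ≈ 12183.)
v + ((3644 + 2000) + 10974) = 47280352/3881 + ((3644 + 2000) + 10974) = 47280352/3881 + (5644 + 10974) = 47280352/3881 + 16618 = 111774810/3881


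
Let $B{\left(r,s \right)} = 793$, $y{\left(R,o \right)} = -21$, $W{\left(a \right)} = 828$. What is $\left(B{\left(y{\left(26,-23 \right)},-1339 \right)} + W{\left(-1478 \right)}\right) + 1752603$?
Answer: $1754224$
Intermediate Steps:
$\left(B{\left(y{\left(26,-23 \right)},-1339 \right)} + W{\left(-1478 \right)}\right) + 1752603 = \left(793 + 828\right) + 1752603 = 1621 + 1752603 = 1754224$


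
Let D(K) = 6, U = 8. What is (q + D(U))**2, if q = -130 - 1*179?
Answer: 91809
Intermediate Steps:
q = -309 (q = -130 - 179 = -309)
(q + D(U))**2 = (-309 + 6)**2 = (-303)**2 = 91809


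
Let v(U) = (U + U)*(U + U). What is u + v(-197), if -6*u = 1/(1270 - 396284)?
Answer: 367922359825/2370084 ≈ 1.5524e+5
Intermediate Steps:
v(U) = 4*U² (v(U) = (2*U)*(2*U) = 4*U²)
u = 1/2370084 (u = -1/(6*(1270 - 396284)) = -⅙/(-395014) = -⅙*(-1/395014) = 1/2370084 ≈ 4.2193e-7)
u + v(-197) = 1/2370084 + 4*(-197)² = 1/2370084 + 4*38809 = 1/2370084 + 155236 = 367922359825/2370084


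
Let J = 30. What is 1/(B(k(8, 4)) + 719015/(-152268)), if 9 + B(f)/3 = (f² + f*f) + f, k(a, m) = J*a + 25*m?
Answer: 152268/105763567909 ≈ 1.4397e-6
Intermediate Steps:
k(a, m) = 25*m + 30*a (k(a, m) = 30*a + 25*m = 25*m + 30*a)
B(f) = -27 + 3*f + 6*f² (B(f) = -27 + 3*((f² + f*f) + f) = -27 + 3*((f² + f²) + f) = -27 + 3*(2*f² + f) = -27 + 3*(f + 2*f²) = -27 + (3*f + 6*f²) = -27 + 3*f + 6*f²)
1/(B(k(8, 4)) + 719015/(-152268)) = 1/((-27 + 3*(25*4 + 30*8) + 6*(25*4 + 30*8)²) + 719015/(-152268)) = 1/((-27 + 3*(100 + 240) + 6*(100 + 240)²) + 719015*(-1/152268)) = 1/((-27 + 3*340 + 6*340²) - 719015/152268) = 1/((-27 + 1020 + 6*115600) - 719015/152268) = 1/((-27 + 1020 + 693600) - 719015/152268) = 1/(694593 - 719015/152268) = 1/(105763567909/152268) = 152268/105763567909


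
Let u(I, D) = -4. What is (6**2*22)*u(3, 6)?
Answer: -3168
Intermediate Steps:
(6**2*22)*u(3, 6) = (6**2*22)*(-4) = (36*22)*(-4) = 792*(-4) = -3168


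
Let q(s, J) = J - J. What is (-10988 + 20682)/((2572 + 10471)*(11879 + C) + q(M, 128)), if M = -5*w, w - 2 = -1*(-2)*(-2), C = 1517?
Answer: 4847/87362014 ≈ 5.5482e-5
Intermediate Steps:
w = -2 (w = 2 - 1*(-2)*(-2) = 2 + 2*(-2) = 2 - 4 = -2)
M = 10 (M = -5*(-2) = 10)
q(s, J) = 0
(-10988 + 20682)/((2572 + 10471)*(11879 + C) + q(M, 128)) = (-10988 + 20682)/((2572 + 10471)*(11879 + 1517) + 0) = 9694/(13043*13396 + 0) = 9694/(174724028 + 0) = 9694/174724028 = 9694*(1/174724028) = 4847/87362014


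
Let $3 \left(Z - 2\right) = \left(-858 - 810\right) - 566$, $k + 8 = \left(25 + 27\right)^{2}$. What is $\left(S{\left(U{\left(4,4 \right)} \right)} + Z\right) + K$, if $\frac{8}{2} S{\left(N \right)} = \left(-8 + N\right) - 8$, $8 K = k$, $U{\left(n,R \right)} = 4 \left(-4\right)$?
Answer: $- \frac{1241}{3} \approx -413.67$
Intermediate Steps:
$U{\left(n,R \right)} = -16$
$k = 2696$ ($k = -8 + \left(25 + 27\right)^{2} = -8 + 52^{2} = -8 + 2704 = 2696$)
$K = 337$ ($K = \frac{1}{8} \cdot 2696 = 337$)
$Z = - \frac{2228}{3}$ ($Z = 2 + \frac{\left(-858 - 810\right) - 566}{3} = 2 + \frac{-1668 - 566}{3} = 2 + \frac{1}{3} \left(-2234\right) = 2 - \frac{2234}{3} = - \frac{2228}{3} \approx -742.67$)
$S{\left(N \right)} = -4 + \frac{N}{4}$ ($S{\left(N \right)} = \frac{\left(-8 + N\right) - 8}{4} = \frac{-16 + N}{4} = -4 + \frac{N}{4}$)
$\left(S{\left(U{\left(4,4 \right)} \right)} + Z\right) + K = \left(\left(-4 + \frac{1}{4} \left(-16\right)\right) - \frac{2228}{3}\right) + 337 = \left(\left(-4 - 4\right) - \frac{2228}{3}\right) + 337 = \left(-8 - \frac{2228}{3}\right) + 337 = - \frac{2252}{3} + 337 = - \frac{1241}{3}$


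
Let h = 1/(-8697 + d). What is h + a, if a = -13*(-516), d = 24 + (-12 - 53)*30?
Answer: 71259083/10623 ≈ 6708.0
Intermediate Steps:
d = -1926 (d = 24 - 65*30 = 24 - 1950 = -1926)
a = 6708
h = -1/10623 (h = 1/(-8697 - 1926) = 1/(-10623) = -1/10623 ≈ -9.4135e-5)
h + a = -1/10623 + 6708 = 71259083/10623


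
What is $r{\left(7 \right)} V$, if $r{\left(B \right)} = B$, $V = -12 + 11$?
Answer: $-7$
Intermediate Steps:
$V = -1$
$r{\left(7 \right)} V = 7 \left(-1\right) = -7$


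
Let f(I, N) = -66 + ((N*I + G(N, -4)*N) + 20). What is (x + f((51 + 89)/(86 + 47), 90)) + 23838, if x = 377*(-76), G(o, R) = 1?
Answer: -88830/19 ≈ -4675.3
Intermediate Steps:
x = -28652
f(I, N) = -46 + N + I*N (f(I, N) = -66 + ((N*I + 1*N) + 20) = -66 + ((I*N + N) + 20) = -66 + ((N + I*N) + 20) = -66 + (20 + N + I*N) = -46 + N + I*N)
(x + f((51 + 89)/(86 + 47), 90)) + 23838 = (-28652 + (-46 + 90 + ((51 + 89)/(86 + 47))*90)) + 23838 = (-28652 + (-46 + 90 + (140/133)*90)) + 23838 = (-28652 + (-46 + 90 + (140*(1/133))*90)) + 23838 = (-28652 + (-46 + 90 + (20/19)*90)) + 23838 = (-28652 + (-46 + 90 + 1800/19)) + 23838 = (-28652 + 2636/19) + 23838 = -541752/19 + 23838 = -88830/19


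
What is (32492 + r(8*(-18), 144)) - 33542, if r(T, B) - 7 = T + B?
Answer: -1043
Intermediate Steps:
r(T, B) = 7 + B + T (r(T, B) = 7 + (T + B) = 7 + (B + T) = 7 + B + T)
(32492 + r(8*(-18), 144)) - 33542 = (32492 + (7 + 144 + 8*(-18))) - 33542 = (32492 + (7 + 144 - 144)) - 33542 = (32492 + 7) - 33542 = 32499 - 33542 = -1043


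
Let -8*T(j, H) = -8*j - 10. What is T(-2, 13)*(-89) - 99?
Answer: -129/4 ≈ -32.250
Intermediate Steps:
T(j, H) = 5/4 + j (T(j, H) = -(-8*j - 10)/8 = -(-10 - 8*j)/8 = 5/4 + j)
T(-2, 13)*(-89) - 99 = (5/4 - 2)*(-89) - 99 = -¾*(-89) - 99 = 267/4 - 99 = -129/4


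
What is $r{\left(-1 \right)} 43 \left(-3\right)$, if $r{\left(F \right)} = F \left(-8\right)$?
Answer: $-1032$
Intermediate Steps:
$r{\left(F \right)} = - 8 F$
$r{\left(-1 \right)} 43 \left(-3\right) = \left(-8\right) \left(-1\right) 43 \left(-3\right) = 8 \left(-129\right) = -1032$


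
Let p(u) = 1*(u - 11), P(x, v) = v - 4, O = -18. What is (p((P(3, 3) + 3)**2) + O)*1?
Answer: -25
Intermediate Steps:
P(x, v) = -4 + v
p(u) = -11 + u (p(u) = 1*(-11 + u) = -11 + u)
(p((P(3, 3) + 3)**2) + O)*1 = ((-11 + ((-4 + 3) + 3)**2) - 18)*1 = ((-11 + (-1 + 3)**2) - 18)*1 = ((-11 + 2**2) - 18)*1 = ((-11 + 4) - 18)*1 = (-7 - 18)*1 = -25*1 = -25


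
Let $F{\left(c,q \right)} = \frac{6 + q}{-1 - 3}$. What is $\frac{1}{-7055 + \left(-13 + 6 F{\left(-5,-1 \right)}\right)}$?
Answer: $- \frac{2}{14151} \approx -0.00014133$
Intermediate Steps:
$F{\left(c,q \right)} = - \frac{3}{2} - \frac{q}{4}$ ($F{\left(c,q \right)} = \frac{6 + q}{-4} = \left(6 + q\right) \left(- \frac{1}{4}\right) = - \frac{3}{2} - \frac{q}{4}$)
$\frac{1}{-7055 + \left(-13 + 6 F{\left(-5,-1 \right)}\right)} = \frac{1}{-7055 - \left(13 - 6 \left(- \frac{3}{2} - - \frac{1}{4}\right)\right)} = \frac{1}{-7055 - \left(13 - 6 \left(- \frac{3}{2} + \frac{1}{4}\right)\right)} = \frac{1}{-7055 + \left(-13 + 6 \left(- \frac{5}{4}\right)\right)} = \frac{1}{-7055 - \frac{41}{2}} = \frac{1}{- \frac{14151}{2}} = - \frac{2}{14151}$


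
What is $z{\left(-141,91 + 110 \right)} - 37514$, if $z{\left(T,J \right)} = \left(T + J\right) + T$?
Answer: $-37595$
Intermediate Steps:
$z{\left(T,J \right)} = J + 2 T$ ($z{\left(T,J \right)} = \left(J + T\right) + T = J + 2 T$)
$z{\left(-141,91 + 110 \right)} - 37514 = \left(\left(91 + 110\right) + 2 \left(-141\right)\right) - 37514 = \left(201 - 282\right) - 37514 = -81 - 37514 = -37595$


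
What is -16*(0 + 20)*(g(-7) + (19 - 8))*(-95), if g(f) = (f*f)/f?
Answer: 121600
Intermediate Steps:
g(f) = f (g(f) = f²/f = f)
-16*(0 + 20)*(g(-7) + (19 - 8))*(-95) = -16*(0 + 20)*(-7 + (19 - 8))*(-95) = -320*(-7 + 11)*(-95) = -320*4*(-95) = -16*80*(-95) = -1280*(-95) = 121600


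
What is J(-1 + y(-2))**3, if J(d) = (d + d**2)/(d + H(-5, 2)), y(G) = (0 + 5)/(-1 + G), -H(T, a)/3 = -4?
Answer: 1000/9261 ≈ 0.10798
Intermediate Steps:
H(T, a) = 12 (H(T, a) = -3*(-4) = 12)
y(G) = 5/(-1 + G)
J(d) = (d + d**2)/(12 + d) (J(d) = (d + d**2)/(d + 12) = (d + d**2)/(12 + d))
J(-1 + y(-2))**3 = ((-1 + 5/(-1 - 2))*(1 + (-1 + 5/(-1 - 2)))/(12 + (-1 + 5/(-1 - 2))))**3 = ((-1 + 5/(-3))*(1 + (-1 + 5/(-3)))/(12 + (-1 + 5/(-3))))**3 = ((-1 + 5*(-1/3))*(1 + (-1 + 5*(-1/3)))/(12 + (-1 + 5*(-1/3))))**3 = ((-1 - 5/3)*(1 + (-1 - 5/3))/(12 + (-1 - 5/3)))**3 = (-8*(1 - 8/3)/(3*(12 - 8/3)))**3 = (-8/3*(-5/3)/28/3)**3 = (-8/3*3/28*(-5/3))**3 = (10/21)**3 = 1000/9261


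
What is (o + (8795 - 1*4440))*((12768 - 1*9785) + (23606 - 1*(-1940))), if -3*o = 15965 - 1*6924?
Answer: 114800696/3 ≈ 3.8267e+7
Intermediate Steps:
o = -9041/3 (o = -(15965 - 1*6924)/3 = -(15965 - 6924)/3 = -⅓*9041 = -9041/3 ≈ -3013.7)
(o + (8795 - 1*4440))*((12768 - 1*9785) + (23606 - 1*(-1940))) = (-9041/3 + (8795 - 1*4440))*((12768 - 1*9785) + (23606 - 1*(-1940))) = (-9041/3 + (8795 - 4440))*((12768 - 9785) + (23606 + 1940)) = (-9041/3 + 4355)*(2983 + 25546) = (4024/3)*28529 = 114800696/3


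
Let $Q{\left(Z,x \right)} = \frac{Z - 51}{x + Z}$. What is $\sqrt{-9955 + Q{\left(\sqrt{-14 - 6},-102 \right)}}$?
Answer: $\frac{\sqrt{6} \sqrt{\frac{338453 - 6636 i \sqrt{5}}{-51 + i \sqrt{5}}}}{2} \approx 0.00010965 - 99.772 i$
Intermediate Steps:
$Q{\left(Z,x \right)} = \frac{-51 + Z}{Z + x}$
$\sqrt{-9955 + Q{\left(\sqrt{-14 - 6},-102 \right)}} = \sqrt{-9955 + \frac{-51 + \sqrt{-14 - 6}}{\sqrt{-14 - 6} - 102}} = \sqrt{-9955 + \frac{-51 + \sqrt{-20}}{\sqrt{-20} - 102}} = \sqrt{-9955 + \frac{-51 + 2 i \sqrt{5}}{2 i \sqrt{5} - 102}} = \sqrt{-9955 + \frac{-51 + 2 i \sqrt{5}}{-102 + 2 i \sqrt{5}}}$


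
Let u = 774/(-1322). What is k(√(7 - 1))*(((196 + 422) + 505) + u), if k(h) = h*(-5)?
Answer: -3709580*√6/661 ≈ -13747.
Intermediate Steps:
k(h) = -5*h
u = -387/661 (u = 774*(-1/1322) = -387/661 ≈ -0.58548)
k(√(7 - 1))*(((196 + 422) + 505) + u) = (-5*√(7 - 1))*(((196 + 422) + 505) - 387/661) = (-5*√6)*((618 + 505) - 387/661) = (-5*√6)*(1123 - 387/661) = -5*√6*(741916/661) = -3709580*√6/661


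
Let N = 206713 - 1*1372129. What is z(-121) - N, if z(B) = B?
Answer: 1165295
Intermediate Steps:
N = -1165416 (N = 206713 - 1372129 = -1165416)
z(-121) - N = -121 - 1*(-1165416) = -121 + 1165416 = 1165295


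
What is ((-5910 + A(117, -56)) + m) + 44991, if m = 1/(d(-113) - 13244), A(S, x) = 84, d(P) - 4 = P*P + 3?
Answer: 18329219/468 ≈ 39165.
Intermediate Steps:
d(P) = 7 + P² (d(P) = 4 + (P*P + 3) = 4 + (P² + 3) = 4 + (3 + P²) = 7 + P²)
m = -1/468 (m = 1/((7 + (-113)²) - 13244) = 1/((7 + 12769) - 13244) = 1/(12776 - 13244) = 1/(-468) = -1/468 ≈ -0.0021368)
((-5910 + A(117, -56)) + m) + 44991 = ((-5910 + 84) - 1/468) + 44991 = (-5826 - 1/468) + 44991 = -2726569/468 + 44991 = 18329219/468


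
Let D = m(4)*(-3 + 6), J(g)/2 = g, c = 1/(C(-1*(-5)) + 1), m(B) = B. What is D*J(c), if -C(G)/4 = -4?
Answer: 24/17 ≈ 1.4118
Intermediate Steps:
C(G) = 16 (C(G) = -4*(-4) = 16)
c = 1/17 (c = 1/(16 + 1) = 1/17 ≈ 0.058824)
J(g) = 2*g
D = 12 (D = 4*(-3 + 6) = 4*3 = 12)
D*J(c) = 12*(2*(1/17)) = 12*(2/17) = 24/17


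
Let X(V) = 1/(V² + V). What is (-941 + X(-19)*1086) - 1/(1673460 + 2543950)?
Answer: -225445869017/240392370 ≈ -937.82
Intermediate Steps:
X(V) = 1/(V + V²)
(-941 + X(-19)*1086) - 1/(1673460 + 2543950) = (-941 + (1/((-19)*(1 - 19)))*1086) - 1/(1673460 + 2543950) = (-941 - 1/19/(-18)*1086) - 1/4217410 = (-941 - 1/19*(-1/18)*1086) - 1*1/4217410 = (-941 + (1/342)*1086) - 1/4217410 = (-941 + 181/57) - 1/4217410 = -53456/57 - 1/4217410 = -225445869017/240392370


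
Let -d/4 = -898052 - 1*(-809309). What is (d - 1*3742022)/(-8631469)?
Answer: 3387050/8631469 ≈ 0.39241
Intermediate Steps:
d = 354972 (d = -4*(-898052 - 1*(-809309)) = -4*(-898052 + 809309) = -4*(-88743) = 354972)
(d - 1*3742022)/(-8631469) = (354972 - 1*3742022)/(-8631469) = (354972 - 3742022)*(-1/8631469) = -3387050*(-1/8631469) = 3387050/8631469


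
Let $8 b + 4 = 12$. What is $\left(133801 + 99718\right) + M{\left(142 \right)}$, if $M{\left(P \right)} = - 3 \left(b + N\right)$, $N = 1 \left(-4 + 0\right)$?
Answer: $233528$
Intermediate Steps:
$b = 1$ ($b = - \frac{1}{2} + \frac{1}{8} \cdot 12 = - \frac{1}{2} + \frac{3}{2} = 1$)
$N = -4$ ($N = 1 \left(-4\right) = -4$)
$M{\left(P \right)} = 9$ ($M{\left(P \right)} = - 3 \left(1 - 4\right) = \left(-3\right) \left(-3\right) = 9$)
$\left(133801 + 99718\right) + M{\left(142 \right)} = \left(133801 + 99718\right) + 9 = 233519 + 9 = 233528$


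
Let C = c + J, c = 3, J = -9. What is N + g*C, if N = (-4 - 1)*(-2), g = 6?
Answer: -26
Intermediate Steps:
N = 10 (N = -5*(-2) = 10)
C = -6 (C = 3 - 9 = -6)
N + g*C = 10 + 6*(-6) = 10 - 36 = -26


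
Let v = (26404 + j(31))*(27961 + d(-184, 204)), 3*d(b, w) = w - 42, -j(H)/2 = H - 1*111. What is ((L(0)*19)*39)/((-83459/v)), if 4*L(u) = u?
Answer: 0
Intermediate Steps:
L(u) = u/4
j(H) = 222 - 2*H (j(H) = -2*(H - 1*111) = -2*(H - 111) = -2*(-111 + H) = 222 - 2*H)
d(b, w) = -14 + w/3 (d(b, w) = (w - 42)/3 = (-42 + w)/3 = -14 + w/3)
v = 744190460 (v = (26404 + (222 - 2*31))*(27961 + (-14 + (1/3)*204)) = (26404 + (222 - 62))*(27961 + (-14 + 68)) = (26404 + 160)*(27961 + 54) = 26564*28015 = 744190460)
((L(0)*19)*39)/((-83459/v)) = ((((1/4)*0)*19)*39)/((-83459/744190460)) = ((0*19)*39)/((-83459*1/744190460)) = (0*39)/(-83459/744190460) = 0*(-744190460/83459) = 0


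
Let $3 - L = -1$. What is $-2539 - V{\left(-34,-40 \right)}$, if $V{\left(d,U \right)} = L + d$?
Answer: $-2509$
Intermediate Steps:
$L = 4$ ($L = 3 - -1 = 3 + 1 = 4$)
$V{\left(d,U \right)} = 4 + d$
$-2539 - V{\left(-34,-40 \right)} = -2539 - \left(4 - 34\right) = -2539 - -30 = -2539 + 30 = -2509$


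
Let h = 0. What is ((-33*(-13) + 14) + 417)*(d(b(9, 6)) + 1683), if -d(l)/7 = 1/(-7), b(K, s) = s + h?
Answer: 1448240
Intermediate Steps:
b(K, s) = s (b(K, s) = s + 0 = s)
d(l) = 1 (d(l) = -7/(-7) = -7*(-⅐) = 1)
((-33*(-13) + 14) + 417)*(d(b(9, 6)) + 1683) = ((-33*(-13) + 14) + 417)*(1 + 1683) = ((429 + 14) + 417)*1684 = (443 + 417)*1684 = 860*1684 = 1448240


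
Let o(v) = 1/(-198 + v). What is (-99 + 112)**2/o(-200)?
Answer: -67262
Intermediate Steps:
(-99 + 112)**2/o(-200) = (-99 + 112)**2/(1/(-198 - 200)) = 13**2/(1/(-398)) = 169/(-1/398) = 169*(-398) = -67262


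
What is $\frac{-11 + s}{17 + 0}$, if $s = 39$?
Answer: $\frac{28}{17} \approx 1.6471$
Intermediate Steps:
$\frac{-11 + s}{17 + 0} = \frac{-11 + 39}{17 + 0} = \frac{1}{17} \cdot 28 = \frac{28}{17}$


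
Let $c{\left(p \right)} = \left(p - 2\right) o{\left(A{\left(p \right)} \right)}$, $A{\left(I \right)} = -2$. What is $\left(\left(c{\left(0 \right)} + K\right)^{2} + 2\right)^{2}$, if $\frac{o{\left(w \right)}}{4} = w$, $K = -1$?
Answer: $51529$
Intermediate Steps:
$o{\left(w \right)} = 4 w$
$c{\left(p \right)} = 16 - 8 p$ ($c{\left(p \right)} = \left(p - 2\right) 4 \left(-2\right) = \left(-2 + p\right) \left(-8\right) = 16 - 8 p$)
$\left(\left(c{\left(0 \right)} + K\right)^{2} + 2\right)^{2} = \left(\left(\left(16 - 0\right) - 1\right)^{2} + 2\right)^{2} = \left(\left(\left(16 + 0\right) - 1\right)^{2} + 2\right)^{2} = \left(\left(16 - 1\right)^{2} + 2\right)^{2} = \left(15^{2} + 2\right)^{2} = \left(225 + 2\right)^{2} = 227^{2} = 51529$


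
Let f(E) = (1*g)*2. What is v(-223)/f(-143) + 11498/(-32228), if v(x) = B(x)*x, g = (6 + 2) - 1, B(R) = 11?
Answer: -1414576/8057 ≈ -175.57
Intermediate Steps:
g = 7 (g = 8 - 1 = 7)
v(x) = 11*x
f(E) = 14 (f(E) = (1*7)*2 = 7*2 = 14)
v(-223)/f(-143) + 11498/(-32228) = (11*(-223))/14 + 11498/(-32228) = -2453*1/14 + 11498*(-1/32228) = -2453/14 - 5749/16114 = -1414576/8057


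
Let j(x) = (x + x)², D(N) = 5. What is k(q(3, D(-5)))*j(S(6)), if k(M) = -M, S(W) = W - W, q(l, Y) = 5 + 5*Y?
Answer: 0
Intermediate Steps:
S(W) = 0
j(x) = 4*x² (j(x) = (2*x)² = 4*x²)
k(q(3, D(-5)))*j(S(6)) = (-(5 + 5*5))*(4*0²) = (-(5 + 25))*(4*0) = -1*30*0 = -30*0 = 0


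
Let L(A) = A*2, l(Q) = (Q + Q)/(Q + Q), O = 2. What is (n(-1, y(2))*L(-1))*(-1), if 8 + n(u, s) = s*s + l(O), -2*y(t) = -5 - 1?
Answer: 4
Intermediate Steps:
l(Q) = 1 (l(Q) = (2*Q)/((2*Q)) = (2*Q)*(1/(2*Q)) = 1)
y(t) = 3 (y(t) = -(-5 - 1)/2 = -1/2*(-6) = 3)
L(A) = 2*A
n(u, s) = -7 + s**2 (n(u, s) = -8 + (s*s + 1) = -8 + (s**2 + 1) = -8 + (1 + s**2) = -7 + s**2)
(n(-1, y(2))*L(-1))*(-1) = ((-7 + 3**2)*(2*(-1)))*(-1) = ((-7 + 9)*(-2))*(-1) = (2*(-2))*(-1) = -4*(-1) = 4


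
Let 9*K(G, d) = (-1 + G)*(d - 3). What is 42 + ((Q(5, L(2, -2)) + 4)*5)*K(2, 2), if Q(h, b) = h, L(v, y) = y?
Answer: 37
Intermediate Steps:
K(G, d) = (-1 + G)*(-3 + d)/9 (K(G, d) = ((-1 + G)*(d - 3))/9 = ((-1 + G)*(-3 + d))/9 = (-1 + G)*(-3 + d)/9)
42 + ((Q(5, L(2, -2)) + 4)*5)*K(2, 2) = 42 + ((5 + 4)*5)*(1/3 - 1/3*2 - 1/9*2 + (1/9)*2*2) = 42 + (9*5)*(1/3 - 2/3 - 2/9 + 4/9) = 42 + 45*(-1/9) = 42 - 5 = 37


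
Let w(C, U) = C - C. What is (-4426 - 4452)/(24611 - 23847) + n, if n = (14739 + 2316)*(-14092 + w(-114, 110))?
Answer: -91809525359/382 ≈ -2.4034e+8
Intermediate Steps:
w(C, U) = 0
n = -240339060 (n = (14739 + 2316)*(-14092 + 0) = 17055*(-14092) = -240339060)
(-4426 - 4452)/(24611 - 23847) + n = (-4426 - 4452)/(24611 - 23847) - 240339060 = -8878/764 - 240339060 = -8878*1/764 - 240339060 = -4439/382 - 240339060 = -91809525359/382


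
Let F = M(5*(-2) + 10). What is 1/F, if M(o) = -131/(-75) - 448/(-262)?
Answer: 9825/33961 ≈ 0.28930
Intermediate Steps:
M(o) = 33961/9825 (M(o) = -131*(-1/75) - 448*(-1/262) = 131/75 + 224/131 = 33961/9825)
F = 33961/9825 ≈ 3.4566
1/F = 1/(33961/9825) = 9825/33961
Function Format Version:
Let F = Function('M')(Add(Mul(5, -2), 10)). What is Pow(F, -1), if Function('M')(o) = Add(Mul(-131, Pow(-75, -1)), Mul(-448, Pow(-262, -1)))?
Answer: Rational(9825, 33961) ≈ 0.28930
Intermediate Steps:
Function('M')(o) = Rational(33961, 9825) (Function('M')(o) = Add(Mul(-131, Rational(-1, 75)), Mul(-448, Rational(-1, 262))) = Add(Rational(131, 75), Rational(224, 131)) = Rational(33961, 9825))
F = Rational(33961, 9825) ≈ 3.4566
Pow(F, -1) = Pow(Rational(33961, 9825), -1) = Rational(9825, 33961)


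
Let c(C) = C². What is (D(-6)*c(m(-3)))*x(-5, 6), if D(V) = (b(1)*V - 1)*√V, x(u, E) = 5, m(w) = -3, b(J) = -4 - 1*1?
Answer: 1305*I*√6 ≈ 3196.6*I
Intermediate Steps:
b(J) = -5 (b(J) = -4 - 1 = -5)
D(V) = √V*(-1 - 5*V) (D(V) = (-5*V - 1)*√V = (-1 - 5*V)*√V = √V*(-1 - 5*V))
(D(-6)*c(m(-3)))*x(-5, 6) = ((√(-6)*(-1 - 5*(-6)))*(-3)²)*5 = (((I*√6)*(-1 + 30))*9)*5 = (((I*√6)*29)*9)*5 = ((29*I*√6)*9)*5 = (261*I*√6)*5 = 1305*I*√6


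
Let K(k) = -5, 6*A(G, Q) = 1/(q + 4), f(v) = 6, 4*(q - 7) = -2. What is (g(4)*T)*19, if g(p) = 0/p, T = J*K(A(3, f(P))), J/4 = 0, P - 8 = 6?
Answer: 0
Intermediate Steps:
P = 14 (P = 8 + 6 = 14)
q = 13/2 (q = 7 + (¼)*(-2) = 7 - ½ = 13/2 ≈ 6.5000)
A(G, Q) = 1/63 (A(G, Q) = 1/(6*(13/2 + 4)) = 1/(6*(21/2)) = (⅙)*(2/21) = 1/63)
J = 0 (J = 4*0 = 0)
T = 0 (T = 0*(-5) = 0)
g(p) = 0
(g(4)*T)*19 = (0*0)*19 = 0*19 = 0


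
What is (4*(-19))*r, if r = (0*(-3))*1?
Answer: 0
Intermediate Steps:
r = 0 (r = 0*1 = 0)
(4*(-19))*r = (4*(-19))*0 = -76*0 = 0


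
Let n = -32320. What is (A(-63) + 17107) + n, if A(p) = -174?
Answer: -15387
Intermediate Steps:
(A(-63) + 17107) + n = (-174 + 17107) - 32320 = 16933 - 32320 = -15387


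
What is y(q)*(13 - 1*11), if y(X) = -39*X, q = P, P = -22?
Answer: 1716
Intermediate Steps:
q = -22
y(q)*(13 - 1*11) = (-39*(-22))*(13 - 1*11) = 858*(13 - 11) = 858*2 = 1716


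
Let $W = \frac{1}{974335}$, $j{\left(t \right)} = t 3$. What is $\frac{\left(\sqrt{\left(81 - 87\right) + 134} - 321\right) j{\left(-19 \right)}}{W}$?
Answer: $17827407495 - 444296760 \sqrt{2} \approx 1.7199 \cdot 10^{10}$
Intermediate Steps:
$j{\left(t \right)} = 3 t$
$W = \frac{1}{974335} \approx 1.0263 \cdot 10^{-6}$
$\frac{\left(\sqrt{\left(81 - 87\right) + 134} - 321\right) j{\left(-19 \right)}}{W} = \left(\sqrt{\left(81 - 87\right) + 134} - 321\right) 3 \left(-19\right) \frac{1}{\frac{1}{974335}} = \left(\sqrt{\left(81 - 87\right) + 134} - 321\right) \left(-57\right) 974335 = \left(\sqrt{-6 + 134} - 321\right) \left(-57\right) 974335 = \left(\sqrt{128} - 321\right) \left(-57\right) 974335 = \left(8 \sqrt{2} - 321\right) \left(-57\right) 974335 = \left(-321 + 8 \sqrt{2}\right) \left(-57\right) 974335 = \left(18297 - 456 \sqrt{2}\right) 974335 = 17827407495 - 444296760 \sqrt{2}$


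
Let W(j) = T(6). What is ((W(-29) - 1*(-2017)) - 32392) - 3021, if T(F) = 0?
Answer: -33396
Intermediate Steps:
W(j) = 0
((W(-29) - 1*(-2017)) - 32392) - 3021 = ((0 - 1*(-2017)) - 32392) - 3021 = ((0 + 2017) - 32392) - 3021 = (2017 - 32392) - 3021 = -30375 - 3021 = -33396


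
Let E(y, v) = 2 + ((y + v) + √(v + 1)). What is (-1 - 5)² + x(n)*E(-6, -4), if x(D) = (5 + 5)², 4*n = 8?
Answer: -764 + 100*I*√3 ≈ -764.0 + 173.21*I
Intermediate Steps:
n = 2 (n = (¼)*8 = 2)
E(y, v) = 2 + v + y + √(1 + v) (E(y, v) = 2 + ((v + y) + √(1 + v)) = 2 + (v + y + √(1 + v)) = 2 + v + y + √(1 + v))
x(D) = 100 (x(D) = 10² = 100)
(-1 - 5)² + x(n)*E(-6, -4) = (-1 - 5)² + 100*(2 - 4 - 6 + √(1 - 4)) = (-6)² + 100*(2 - 4 - 6 + √(-3)) = 36 + 100*(2 - 4 - 6 + I*√3) = 36 + 100*(-8 + I*√3) = 36 + (-800 + 100*I*√3) = -764 + 100*I*√3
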